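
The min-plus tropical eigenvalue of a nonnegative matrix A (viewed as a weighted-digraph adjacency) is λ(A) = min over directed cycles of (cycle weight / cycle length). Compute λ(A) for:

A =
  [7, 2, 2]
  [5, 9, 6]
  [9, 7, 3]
λ(A) = 3

Enumerate directed cycles and compute their means (weight / length). Sample:
  cycle 0 → 0: weight = 7, length = 1, mean = 7/1 ≈ 7.000
  cycle 1 → 1: weight = 9, length = 1, mean = 9/1 ≈ 9.000
  cycle 2 → 2: weight = 3, length = 1, mean = 3/1 ≈ 3.000
  cycle 0 → 1 → 0: weight = 7, length = 2, mean = 7/2 ≈ 3.500
  cycle 0 → 2 → 0: weight = 11, length = 2, mean = 11/2 ≈ 5.500
  cycle 1 → 0 → 1: weight = 7, length = 2, mean = 7/2 ≈ 3.500
Minimum mean = 3.000, attained e.g. along the cycle 2 → 2 with weight 3 and length 1. So λ(A) = 3/1 = 3.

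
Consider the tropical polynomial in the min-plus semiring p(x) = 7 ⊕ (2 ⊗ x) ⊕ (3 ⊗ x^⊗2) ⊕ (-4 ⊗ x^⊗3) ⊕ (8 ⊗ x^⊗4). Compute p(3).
p(3) = 5

A tropical monomial a ⊗ x^⊗i evaluates to a + i · x. Evaluating each term at x = 3:
  Term 0 contributes 7 + 0 · 3 = 7
  Term 1 contributes 2 + 1 · 3 = 5
  Term 2 contributes 3 + 2 · 3 = 9
  Term 3 contributes -4 + 3 · 3 = 5
  Term 4 contributes 8 + 4 · 3 = 20
p(3) = ⊕ of these = min[7, 5, 9, 5, 20] = 5.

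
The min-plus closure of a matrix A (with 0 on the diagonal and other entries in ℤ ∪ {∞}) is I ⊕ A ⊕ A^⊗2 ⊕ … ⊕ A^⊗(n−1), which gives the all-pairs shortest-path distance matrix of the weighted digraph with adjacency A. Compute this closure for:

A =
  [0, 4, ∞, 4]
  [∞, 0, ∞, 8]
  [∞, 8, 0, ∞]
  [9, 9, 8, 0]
Closure =
  [0, 4, 12, 4]
  [17, 0, 16, 8]
  [25, 8, 0, 16]
  [9, 9, 8, 0]

This is the Floyd-Warshall all-pairs shortest-path computation. For each intermediate vertex k = 0, 1, …, 3, update dist[i][j] ← min(dist[i][j], dist[i][k] + dist[k][j]). The final matrix gives, for each (i, j), the minimum total weight of any directed path from i to j (possibly empty when i = j).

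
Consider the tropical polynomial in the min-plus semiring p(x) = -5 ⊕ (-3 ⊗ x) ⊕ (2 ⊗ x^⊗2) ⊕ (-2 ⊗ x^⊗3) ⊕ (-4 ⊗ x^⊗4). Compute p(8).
p(8) = -5

A tropical monomial a ⊗ x^⊗i evaluates to a + i · x. Evaluating each term at x = 8:
  Term 0 contributes -5 + 0 · 8 = -5
  Term 1 contributes -3 + 1 · 8 = 5
  Term 2 contributes 2 + 2 · 8 = 18
  Term 3 contributes -2 + 3 · 8 = 22
  Term 4 contributes -4 + 4 · 8 = 28
p(8) = ⊕ of these = min[-5, 5, 18, 22, 28] = -5.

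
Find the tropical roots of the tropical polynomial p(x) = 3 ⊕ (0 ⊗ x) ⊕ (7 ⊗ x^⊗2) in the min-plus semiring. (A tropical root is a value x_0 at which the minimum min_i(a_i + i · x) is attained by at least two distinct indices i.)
Roots: {-7, 3}

Each tropical root is a break point of the lower envelope of the lines y = a_i + i · x (there are 3 lines, with slopes 0, 1, ..., 2). Only the lines that attain the minimum somewhere contribute to roots; other lines are dominated. Here the surviving (envelope) indices are i = 2, i = 1, i = 0.
Intersections between consecutive envelope lines give the roots: for adjacent envelope indices i < j the intersection is x = (a_i − a_j) / (j − i). Reading off the sorted break points: {-7, 3}.
Verification: at each break x_0, at least two indices attain the minimum of min_i(a_i + i · x_0).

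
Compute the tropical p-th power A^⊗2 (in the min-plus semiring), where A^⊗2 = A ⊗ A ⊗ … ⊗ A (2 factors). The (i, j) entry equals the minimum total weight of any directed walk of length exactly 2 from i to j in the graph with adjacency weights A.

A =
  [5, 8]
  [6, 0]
A^⊗2 =
  [10, 8]
  [6, 0]

Each entry (A^⊗2)_ij equals the minimum over all length-2 walks i = v_0 → v_1 → … → v_2 = j of Σ_t A[v_t][v_{t+1}]. For example, for (i, j) = (0, 1) we minimise over 2 possible intermediate vertex sequences; the minimum is 8, attained along the walk 0 → 1 → 1.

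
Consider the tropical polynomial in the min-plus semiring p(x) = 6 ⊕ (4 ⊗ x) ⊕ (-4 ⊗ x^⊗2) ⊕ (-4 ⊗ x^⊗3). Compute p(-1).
p(-1) = -7

A tropical monomial a ⊗ x^⊗i evaluates to a + i · x. Evaluating each term at x = -1:
  Term 0 contributes 6 + 0 · -1 = 6
  Term 1 contributes 4 + 1 · -1 = 3
  Term 2 contributes -4 + 2 · -1 = -6
  Term 3 contributes -4 + 3 · -1 = -7
p(-1) = ⊕ of these = min[6, 3, -6, -7] = -7.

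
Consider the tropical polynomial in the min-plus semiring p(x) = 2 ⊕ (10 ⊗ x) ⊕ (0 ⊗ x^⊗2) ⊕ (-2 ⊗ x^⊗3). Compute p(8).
p(8) = 2

A tropical monomial a ⊗ x^⊗i evaluates to a + i · x. Evaluating each term at x = 8:
  Term 0 contributes 2 + 0 · 8 = 2
  Term 1 contributes 10 + 1 · 8 = 18
  Term 2 contributes 0 + 2 · 8 = 16
  Term 3 contributes -2 + 3 · 8 = 22
p(8) = ⊕ of these = min[2, 18, 16, 22] = 2.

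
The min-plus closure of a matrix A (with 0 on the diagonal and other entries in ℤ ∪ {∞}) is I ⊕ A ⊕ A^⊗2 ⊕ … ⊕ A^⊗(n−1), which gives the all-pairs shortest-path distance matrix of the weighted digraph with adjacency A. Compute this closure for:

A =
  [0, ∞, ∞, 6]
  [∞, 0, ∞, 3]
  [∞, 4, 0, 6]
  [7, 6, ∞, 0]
Closure =
  [0, 12, ∞, 6]
  [10, 0, ∞, 3]
  [13, 4, 0, 6]
  [7, 6, ∞, 0]

This is the Floyd-Warshall all-pairs shortest-path computation. For each intermediate vertex k = 0, 1, …, 3, update dist[i][j] ← min(dist[i][j], dist[i][k] + dist[k][j]). The final matrix gives, for each (i, j), the minimum total weight of any directed path from i to j (possibly empty when i = j).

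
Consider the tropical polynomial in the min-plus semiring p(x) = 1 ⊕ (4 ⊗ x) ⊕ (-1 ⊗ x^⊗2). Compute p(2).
p(2) = 1

A tropical monomial a ⊗ x^⊗i evaluates to a + i · x. Evaluating each term at x = 2:
  Term 0 contributes 1 + 0 · 2 = 1
  Term 1 contributes 4 + 1 · 2 = 6
  Term 2 contributes -1 + 2 · 2 = 3
p(2) = ⊕ of these = min[1, 6, 3] = 1.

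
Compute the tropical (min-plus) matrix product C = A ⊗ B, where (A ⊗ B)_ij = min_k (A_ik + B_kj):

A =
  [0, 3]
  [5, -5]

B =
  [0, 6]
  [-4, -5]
A ⊗ B =
  [-1, -2]
  [-9, -10]

Apply the min-plus product entry-by-entry:
  C[0][0] = min over k of (A[0][0] + B[0][0] = 0 + 0 = 0, A[0][1] + B[1][0] = 3 + -4 = -1) = -1 (attained at k = 1)
  C[0][1] = min over k of (A[0][0] + B[0][1] = 0 + 6 = 6, A[0][1] + B[1][1] = 3 + -5 = -2) = -2 (attained at k = 1)
  C[1][0] = min over k of (A[1][0] + B[0][0] = 5 + 0 = 5, A[1][1] + B[1][0] = -5 + -4 = -9) = -9 (attained at k = 1)
  C[1][1] = min over k of (A[1][0] + B[0][1] = 5 + 6 = 11, A[1][1] + B[1][1] = -5 + -5 = -10) = -10 (attained at k = 1)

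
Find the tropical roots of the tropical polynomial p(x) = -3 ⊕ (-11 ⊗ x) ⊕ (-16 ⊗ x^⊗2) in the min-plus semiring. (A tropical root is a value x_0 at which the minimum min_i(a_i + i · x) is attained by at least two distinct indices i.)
Roots: {5, 8}

Each tropical root is a break point of the lower envelope of the lines y = a_i + i · x (there are 3 lines, with slopes 0, 1, ..., 2). Only the lines that attain the minimum somewhere contribute to roots; other lines are dominated. Here the surviving (envelope) indices are i = 2, i = 1, i = 0.
Intersections between consecutive envelope lines give the roots: for adjacent envelope indices i < j the intersection is x = (a_i − a_j) / (j − i). Reading off the sorted break points: {5, 8}.
Verification: at each break x_0, at least two indices attain the minimum of min_i(a_i + i · x_0).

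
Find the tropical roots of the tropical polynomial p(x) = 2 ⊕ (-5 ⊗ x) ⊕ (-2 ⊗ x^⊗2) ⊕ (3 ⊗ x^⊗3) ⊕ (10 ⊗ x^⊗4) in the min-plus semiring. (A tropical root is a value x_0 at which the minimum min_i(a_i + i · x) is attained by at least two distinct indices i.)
Roots: {-7, -5, -3, 7}

Each tropical root is a break point of the lower envelope of the lines y = a_i + i · x (there are 5 lines, with slopes 0, 1, ..., 4). Only the lines that attain the minimum somewhere contribute to roots; other lines are dominated. Here the surviving (envelope) indices are i = 4, i = 3, i = 2, i = 1, i = 0.
Intersections between consecutive envelope lines give the roots: for adjacent envelope indices i < j the intersection is x = (a_i − a_j) / (j − i). Reading off the sorted break points: {-7, -5, -3, 7}.
Verification: at each break x_0, at least two indices attain the minimum of min_i(a_i + i · x_0).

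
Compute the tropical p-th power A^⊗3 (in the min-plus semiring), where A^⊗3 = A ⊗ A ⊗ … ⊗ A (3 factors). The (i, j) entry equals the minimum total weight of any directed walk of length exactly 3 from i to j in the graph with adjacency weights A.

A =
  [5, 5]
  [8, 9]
A^⊗3 =
  [15, 15]
  [18, 18]

Each entry (A^⊗3)_ij equals the minimum over all length-3 walks i = v_0 → v_1 → … → v_3 = j of Σ_t A[v_t][v_{t+1}]. For example, for (i, j) = (0, 1) we minimise over 4 possible intermediate vertex sequences; the minimum is 15, attained along the walk 0 → 0 → 0 → 1.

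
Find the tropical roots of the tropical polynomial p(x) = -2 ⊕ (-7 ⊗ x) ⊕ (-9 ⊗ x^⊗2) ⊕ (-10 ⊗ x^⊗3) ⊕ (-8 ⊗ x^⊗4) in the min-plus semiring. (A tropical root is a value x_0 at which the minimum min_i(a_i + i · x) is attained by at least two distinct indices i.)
Roots: {-2, 1, 2, 5}

Each tropical root is a break point of the lower envelope of the lines y = a_i + i · x (there are 5 lines, with slopes 0, 1, ..., 4). Only the lines that attain the minimum somewhere contribute to roots; other lines are dominated. Here the surviving (envelope) indices are i = 4, i = 3, i = 2, i = 1, i = 0.
Intersections between consecutive envelope lines give the roots: for adjacent envelope indices i < j the intersection is x = (a_i − a_j) / (j − i). Reading off the sorted break points: {-2, 1, 2, 5}.
Verification: at each break x_0, at least two indices attain the minimum of min_i(a_i + i · x_0).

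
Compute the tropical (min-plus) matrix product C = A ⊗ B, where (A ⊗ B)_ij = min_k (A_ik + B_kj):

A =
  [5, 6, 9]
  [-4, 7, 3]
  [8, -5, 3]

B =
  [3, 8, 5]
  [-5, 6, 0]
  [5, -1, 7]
A ⊗ B =
  [1, 8, 6]
  [-1, 2, 1]
  [-10, 1, -5]

Apply the min-plus product entry-by-entry:
  C[0][0] = min over k of (A[0][0] + B[0][0] = 5 + 3 = 8, A[0][1] + B[1][0] = 6 + -5 = 1, A[0][2] + B[2][0] = 9 + 5 = 14) = 1 (attained at k = 1)
  C[0][1] = min over k of (A[0][0] + B[0][1] = 5 + 8 = 13, A[0][1] + B[1][1] = 6 + 6 = 12, A[0][2] + B[2][1] = 9 + -1 = 8) = 8 (attained at k = 2)
  C[0][2] = min over k of (A[0][0] + B[0][2] = 5 + 5 = 10, A[0][1] + B[1][2] = 6 + 0 = 6, A[0][2] + B[2][2] = 9 + 7 = 16) = 6 (attained at k = 1)
  C[1][0] = min over k of (A[1][0] + B[0][0] = -4 + 3 = -1, A[1][1] + B[1][0] = 7 + -5 = 2, A[1][2] + B[2][0] = 3 + 5 = 8) = -1 (attained at k = 0)
  C[1][1] = min over k of (A[1][0] + B[0][1] = -4 + 8 = 4, A[1][1] + B[1][1] = 7 + 6 = 13, A[1][2] + B[2][1] = 3 + -1 = 2) = 2 (attained at k = 2)
  C[1][2] = min over k of (A[1][0] + B[0][2] = -4 + 5 = 1, A[1][1] + B[1][2] = 7 + 0 = 7, A[1][2] + B[2][2] = 3 + 7 = 10) = 1 (attained at k = 0)
  C[2][0] = min over k of (A[2][0] + B[0][0] = 8 + 3 = 11, A[2][1] + B[1][0] = -5 + -5 = -10, A[2][2] + B[2][0] = 3 + 5 = 8) = -10 (attained at k = 1)
  C[2][1] = min over k of (A[2][0] + B[0][1] = 8 + 8 = 16, A[2][1] + B[1][1] = -5 + 6 = 1, A[2][2] + B[2][1] = 3 + -1 = 2) = 1 (attained at k = 1)
  C[2][2] = min over k of (A[2][0] + B[0][2] = 8 + 5 = 13, A[2][1] + B[1][2] = -5 + 0 = -5, A[2][2] + B[2][2] = 3 + 7 = 10) = -5 (attained at k = 1)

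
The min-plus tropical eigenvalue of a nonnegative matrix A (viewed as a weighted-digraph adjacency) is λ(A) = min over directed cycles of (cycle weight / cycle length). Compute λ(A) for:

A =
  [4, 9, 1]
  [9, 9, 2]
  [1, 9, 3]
λ(A) = 1

Enumerate directed cycles and compute their means (weight / length). Sample:
  cycle 0 → 0: weight = 4, length = 1, mean = 4/1 ≈ 4.000
  cycle 1 → 1: weight = 9, length = 1, mean = 9/1 ≈ 9.000
  cycle 2 → 2: weight = 3, length = 1, mean = 3/1 ≈ 3.000
  cycle 0 → 1 → 0: weight = 18, length = 2, mean = 18/2 ≈ 9.000
  cycle 0 → 2 → 0: weight = 2, length = 2, mean = 2/2 ≈ 1.000
  cycle 1 → 0 → 1: weight = 18, length = 2, mean = 18/2 ≈ 9.000
Minimum mean = 1.000, attained e.g. along the cycle 0 → 2 → 0 with weight 2 and length 2. So λ(A) = 2/2 = 1.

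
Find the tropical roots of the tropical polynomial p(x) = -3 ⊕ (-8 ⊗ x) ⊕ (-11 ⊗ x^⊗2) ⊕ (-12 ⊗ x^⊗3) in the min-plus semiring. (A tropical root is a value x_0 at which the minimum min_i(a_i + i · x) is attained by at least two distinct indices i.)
Roots: {1, 3, 5}

Each tropical root is a break point of the lower envelope of the lines y = a_i + i · x (there are 4 lines, with slopes 0, 1, ..., 3). Only the lines that attain the minimum somewhere contribute to roots; other lines are dominated. Here the surviving (envelope) indices are i = 3, i = 2, i = 1, i = 0.
Intersections between consecutive envelope lines give the roots: for adjacent envelope indices i < j the intersection is x = (a_i − a_j) / (j − i). Reading off the sorted break points: {1, 3, 5}.
Verification: at each break x_0, at least two indices attain the minimum of min_i(a_i + i · x_0).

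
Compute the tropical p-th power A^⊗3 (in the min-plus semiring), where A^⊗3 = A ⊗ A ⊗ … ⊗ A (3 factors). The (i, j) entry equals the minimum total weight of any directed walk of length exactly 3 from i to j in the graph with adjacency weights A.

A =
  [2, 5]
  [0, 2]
A^⊗3 =
  [6, 9]
  [4, 6]

Each entry (A^⊗3)_ij equals the minimum over all length-3 walks i = v_0 → v_1 → … → v_3 = j of Σ_t A[v_t][v_{t+1}]. For example, for (i, j) = (0, 1) we minimise over 4 possible intermediate vertex sequences; the minimum is 9, attained along the walk 0 → 0 → 0 → 1.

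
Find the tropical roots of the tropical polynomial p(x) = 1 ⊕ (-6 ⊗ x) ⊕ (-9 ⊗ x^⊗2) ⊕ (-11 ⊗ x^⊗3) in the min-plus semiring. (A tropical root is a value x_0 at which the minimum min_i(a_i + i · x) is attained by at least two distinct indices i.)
Roots: {2, 3, 7}

Each tropical root is a break point of the lower envelope of the lines y = a_i + i · x (there are 4 lines, with slopes 0, 1, ..., 3). Only the lines that attain the minimum somewhere contribute to roots; other lines are dominated. Here the surviving (envelope) indices are i = 3, i = 2, i = 1, i = 0.
Intersections between consecutive envelope lines give the roots: for adjacent envelope indices i < j the intersection is x = (a_i − a_j) / (j − i). Reading off the sorted break points: {2, 3, 7}.
Verification: at each break x_0, at least two indices attain the minimum of min_i(a_i + i · x_0).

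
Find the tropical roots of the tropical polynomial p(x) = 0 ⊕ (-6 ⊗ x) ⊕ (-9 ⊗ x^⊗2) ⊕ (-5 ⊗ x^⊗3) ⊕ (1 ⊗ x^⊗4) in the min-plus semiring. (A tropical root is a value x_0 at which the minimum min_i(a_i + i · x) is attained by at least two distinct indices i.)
Roots: {-6, -4, 3, 6}

Each tropical root is a break point of the lower envelope of the lines y = a_i + i · x (there are 5 lines, with slopes 0, 1, ..., 4). Only the lines that attain the minimum somewhere contribute to roots; other lines are dominated. Here the surviving (envelope) indices are i = 4, i = 3, i = 2, i = 1, i = 0.
Intersections between consecutive envelope lines give the roots: for adjacent envelope indices i < j the intersection is x = (a_i − a_j) / (j − i). Reading off the sorted break points: {-6, -4, 3, 6}.
Verification: at each break x_0, at least two indices attain the minimum of min_i(a_i + i · x_0).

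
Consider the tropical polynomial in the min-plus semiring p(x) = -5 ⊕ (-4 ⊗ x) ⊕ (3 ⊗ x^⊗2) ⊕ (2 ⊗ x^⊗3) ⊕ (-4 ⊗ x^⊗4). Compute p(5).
p(5) = -5

A tropical monomial a ⊗ x^⊗i evaluates to a + i · x. Evaluating each term at x = 5:
  Term 0 contributes -5 + 0 · 5 = -5
  Term 1 contributes -4 + 1 · 5 = 1
  Term 2 contributes 3 + 2 · 5 = 13
  Term 3 contributes 2 + 3 · 5 = 17
  Term 4 contributes -4 + 4 · 5 = 16
p(5) = ⊕ of these = min[-5, 1, 13, 17, 16] = -5.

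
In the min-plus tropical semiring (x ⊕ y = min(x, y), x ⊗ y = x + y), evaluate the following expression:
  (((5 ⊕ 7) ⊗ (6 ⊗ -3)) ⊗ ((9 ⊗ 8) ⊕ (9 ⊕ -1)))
(((5 ⊕ 7) ⊗ (6 ⊗ -3)) ⊗ ((9 ⊗ 8) ⊕ (9 ⊕ -1))) = 7

Expand innermost to outermost. Recall ⊕ takes the minimum of its arguments and ⊗ takes their sum. Working out the expression (((5 ⊕ 7) ⊗ (6 ⊗ -3)) ⊗ ((9 ⊗ 8) ⊕ (9 ⊕ -1))) gives 7.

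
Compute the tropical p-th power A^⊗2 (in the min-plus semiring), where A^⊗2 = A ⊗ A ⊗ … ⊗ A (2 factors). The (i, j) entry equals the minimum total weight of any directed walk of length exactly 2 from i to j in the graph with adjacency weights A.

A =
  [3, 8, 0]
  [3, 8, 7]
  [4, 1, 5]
A^⊗2 =
  [4, 1, 3]
  [6, 8, 3]
  [4, 6, 4]

Each entry (A^⊗2)_ij equals the minimum over all length-2 walks i = v_0 → v_1 → … → v_2 = j of Σ_t A[v_t][v_{t+1}]. For example, for (i, j) = (0, 2) we minimise over 3 possible intermediate vertex sequences; the minimum is 3, attained along the walk 0 → 0 → 2.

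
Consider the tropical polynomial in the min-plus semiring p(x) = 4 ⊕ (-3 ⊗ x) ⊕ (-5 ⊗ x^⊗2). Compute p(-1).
p(-1) = -7

A tropical monomial a ⊗ x^⊗i evaluates to a + i · x. Evaluating each term at x = -1:
  Term 0 contributes 4 + 0 · -1 = 4
  Term 1 contributes -3 + 1 · -1 = -4
  Term 2 contributes -5 + 2 · -1 = -7
p(-1) = ⊕ of these = min[4, -4, -7] = -7.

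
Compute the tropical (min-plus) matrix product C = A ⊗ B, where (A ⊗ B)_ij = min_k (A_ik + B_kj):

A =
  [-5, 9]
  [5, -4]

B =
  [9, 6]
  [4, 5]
A ⊗ B =
  [4, 1]
  [0, 1]

Apply the min-plus product entry-by-entry:
  C[0][0] = min over k of (A[0][0] + B[0][0] = -5 + 9 = 4, A[0][1] + B[1][0] = 9 + 4 = 13) = 4 (attained at k = 0)
  C[0][1] = min over k of (A[0][0] + B[0][1] = -5 + 6 = 1, A[0][1] + B[1][1] = 9 + 5 = 14) = 1 (attained at k = 0)
  C[1][0] = min over k of (A[1][0] + B[0][0] = 5 + 9 = 14, A[1][1] + B[1][0] = -4 + 4 = 0) = 0 (attained at k = 1)
  C[1][1] = min over k of (A[1][0] + B[0][1] = 5 + 6 = 11, A[1][1] + B[1][1] = -4 + 5 = 1) = 1 (attained at k = 1)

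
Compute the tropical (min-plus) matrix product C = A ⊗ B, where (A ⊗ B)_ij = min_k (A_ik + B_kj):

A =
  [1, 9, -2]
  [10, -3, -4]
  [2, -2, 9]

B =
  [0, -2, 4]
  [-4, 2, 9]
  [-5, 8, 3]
A ⊗ B =
  [-7, -1, 1]
  [-9, -1, -1]
  [-6, 0, 6]

Apply the min-plus product entry-by-entry:
  C[0][0] = min over k of (A[0][0] + B[0][0] = 1 + 0 = 1, A[0][1] + B[1][0] = 9 + -4 = 5, A[0][2] + B[2][0] = -2 + -5 = -7) = -7 (attained at k = 2)
  C[0][1] = min over k of (A[0][0] + B[0][1] = 1 + -2 = -1, A[0][1] + B[1][1] = 9 + 2 = 11, A[0][2] + B[2][1] = -2 + 8 = 6) = -1 (attained at k = 0)
  C[0][2] = min over k of (A[0][0] + B[0][2] = 1 + 4 = 5, A[0][1] + B[1][2] = 9 + 9 = 18, A[0][2] + B[2][2] = -2 + 3 = 1) = 1 (attained at k = 2)
  C[1][0] = min over k of (A[1][0] + B[0][0] = 10 + 0 = 10, A[1][1] + B[1][0] = -3 + -4 = -7, A[1][2] + B[2][0] = -4 + -5 = -9) = -9 (attained at k = 2)
  C[1][1] = min over k of (A[1][0] + B[0][1] = 10 + -2 = 8, A[1][1] + B[1][1] = -3 + 2 = -1, A[1][2] + B[2][1] = -4 + 8 = 4) = -1 (attained at k = 1)
  C[1][2] = min over k of (A[1][0] + B[0][2] = 10 + 4 = 14, A[1][1] + B[1][2] = -3 + 9 = 6, A[1][2] + B[2][2] = -4 + 3 = -1) = -1 (attained at k = 2)
  C[2][0] = min over k of (A[2][0] + B[0][0] = 2 + 0 = 2, A[2][1] + B[1][0] = -2 + -4 = -6, A[2][2] + B[2][0] = 9 + -5 = 4) = -6 (attained at k = 1)
  C[2][1] = min over k of (A[2][0] + B[0][1] = 2 + -2 = 0, A[2][1] + B[1][1] = -2 + 2 = 0, A[2][2] + B[2][1] = 9 + 8 = 17) = 0 (attained at k = 0)
  C[2][2] = min over k of (A[2][0] + B[0][2] = 2 + 4 = 6, A[2][1] + B[1][2] = -2 + 9 = 7, A[2][2] + B[2][2] = 9 + 3 = 12) = 6 (attained at k = 0)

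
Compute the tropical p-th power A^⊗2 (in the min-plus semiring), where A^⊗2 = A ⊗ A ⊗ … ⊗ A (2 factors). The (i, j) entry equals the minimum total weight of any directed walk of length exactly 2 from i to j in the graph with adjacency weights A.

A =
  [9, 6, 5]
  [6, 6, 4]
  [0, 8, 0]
A^⊗2 =
  [5, 12, 5]
  [4, 12, 4]
  [0, 6, 0]

Each entry (A^⊗2)_ij equals the minimum over all length-2 walks i = v_0 → v_1 → … → v_2 = j of Σ_t A[v_t][v_{t+1}]. For example, for (i, j) = (0, 2) we minimise over 3 possible intermediate vertex sequences; the minimum is 5, attained along the walk 0 → 2 → 2.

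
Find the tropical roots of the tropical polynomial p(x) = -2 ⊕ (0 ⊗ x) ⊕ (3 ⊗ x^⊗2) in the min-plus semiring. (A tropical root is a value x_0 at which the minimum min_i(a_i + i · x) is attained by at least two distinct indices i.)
Roots: {-3, -2}

Each tropical root is a break point of the lower envelope of the lines y = a_i + i · x (there are 3 lines, with slopes 0, 1, ..., 2). Only the lines that attain the minimum somewhere contribute to roots; other lines are dominated. Here the surviving (envelope) indices are i = 2, i = 1, i = 0.
Intersections between consecutive envelope lines give the roots: for adjacent envelope indices i < j the intersection is x = (a_i − a_j) / (j − i). Reading off the sorted break points: {-3, -2}.
Verification: at each break x_0, at least two indices attain the minimum of min_i(a_i + i · x_0).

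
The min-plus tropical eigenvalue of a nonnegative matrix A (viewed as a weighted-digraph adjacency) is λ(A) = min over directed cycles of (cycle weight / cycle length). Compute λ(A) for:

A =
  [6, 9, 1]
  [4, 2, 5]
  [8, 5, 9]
λ(A) = 2

Enumerate directed cycles and compute their means (weight / length). Sample:
  cycle 0 → 0: weight = 6, length = 1, mean = 6/1 ≈ 6.000
  cycle 1 → 1: weight = 2, length = 1, mean = 2/1 ≈ 2.000
  cycle 2 → 2: weight = 9, length = 1, mean = 9/1 ≈ 9.000
  cycle 0 → 1 → 0: weight = 13, length = 2, mean = 13/2 ≈ 6.500
  cycle 0 → 2 → 0: weight = 9, length = 2, mean = 9/2 ≈ 4.500
  cycle 1 → 0 → 1: weight = 13, length = 2, mean = 13/2 ≈ 6.500
Minimum mean = 2.000, attained e.g. along the cycle 1 → 1 with weight 2 and length 1. So λ(A) = 2/1 = 2.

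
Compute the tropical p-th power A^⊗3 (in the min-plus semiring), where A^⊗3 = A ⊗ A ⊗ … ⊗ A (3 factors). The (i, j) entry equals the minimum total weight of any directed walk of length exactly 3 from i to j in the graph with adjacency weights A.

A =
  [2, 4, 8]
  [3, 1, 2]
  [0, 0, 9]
A^⊗3 =
  [6, 6, 7]
  [3, 3, 4]
  [2, 2, 3]

Each entry (A^⊗3)_ij equals the minimum over all length-3 walks i = v_0 → v_1 → … → v_3 = j of Σ_t A[v_t][v_{t+1}]. For example, for (i, j) = (0, 2) we minimise over 9 possible intermediate vertex sequences; the minimum is 7, attained along the walk 0 → 1 → 1 → 2.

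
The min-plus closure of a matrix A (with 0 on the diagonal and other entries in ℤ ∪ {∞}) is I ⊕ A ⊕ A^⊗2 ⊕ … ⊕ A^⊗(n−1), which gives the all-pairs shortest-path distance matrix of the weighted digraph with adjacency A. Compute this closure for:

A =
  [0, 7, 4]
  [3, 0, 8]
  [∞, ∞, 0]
Closure =
  [0, 7, 4]
  [3, 0, 7]
  [∞, ∞, 0]

This is the Floyd-Warshall all-pairs shortest-path computation. For each intermediate vertex k = 0, 1, …, 2, update dist[i][j] ← min(dist[i][j], dist[i][k] + dist[k][j]). The final matrix gives, for each (i, j), the minimum total weight of any directed path from i to j (possibly empty when i = j).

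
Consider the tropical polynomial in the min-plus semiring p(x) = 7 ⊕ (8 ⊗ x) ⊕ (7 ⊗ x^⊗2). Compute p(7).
p(7) = 7

A tropical monomial a ⊗ x^⊗i evaluates to a + i · x. Evaluating each term at x = 7:
  Term 0 contributes 7 + 0 · 7 = 7
  Term 1 contributes 8 + 1 · 7 = 15
  Term 2 contributes 7 + 2 · 7 = 21
p(7) = ⊕ of these = min[7, 15, 21] = 7.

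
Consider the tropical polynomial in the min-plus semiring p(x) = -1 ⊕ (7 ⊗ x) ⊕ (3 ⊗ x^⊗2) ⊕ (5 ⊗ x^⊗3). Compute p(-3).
p(-3) = -4

A tropical monomial a ⊗ x^⊗i evaluates to a + i · x. Evaluating each term at x = -3:
  Term 0 contributes -1 + 0 · -3 = -1
  Term 1 contributes 7 + 1 · -3 = 4
  Term 2 contributes 3 + 2 · -3 = -3
  Term 3 contributes 5 + 3 · -3 = -4
p(-3) = ⊕ of these = min[-1, 4, -3, -4] = -4.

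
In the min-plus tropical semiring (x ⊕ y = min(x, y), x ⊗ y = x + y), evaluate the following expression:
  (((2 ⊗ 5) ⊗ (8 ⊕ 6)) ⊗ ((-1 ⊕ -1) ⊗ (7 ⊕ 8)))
(((2 ⊗ 5) ⊗ (8 ⊕ 6)) ⊗ ((-1 ⊕ -1) ⊗ (7 ⊕ 8))) = 19

Expand innermost to outermost. Recall ⊕ takes the minimum of its arguments and ⊗ takes their sum. Working out the expression (((2 ⊗ 5) ⊗ (8 ⊕ 6)) ⊗ ((-1 ⊕ -1) ⊗ (7 ⊕ 8))) gives 19.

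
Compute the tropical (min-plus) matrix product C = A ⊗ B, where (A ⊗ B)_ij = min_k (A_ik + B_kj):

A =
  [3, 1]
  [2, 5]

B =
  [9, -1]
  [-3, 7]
A ⊗ B =
  [-2, 2]
  [2, 1]

Apply the min-plus product entry-by-entry:
  C[0][0] = min over k of (A[0][0] + B[0][0] = 3 + 9 = 12, A[0][1] + B[1][0] = 1 + -3 = -2) = -2 (attained at k = 1)
  C[0][1] = min over k of (A[0][0] + B[0][1] = 3 + -1 = 2, A[0][1] + B[1][1] = 1 + 7 = 8) = 2 (attained at k = 0)
  C[1][0] = min over k of (A[1][0] + B[0][0] = 2 + 9 = 11, A[1][1] + B[1][0] = 5 + -3 = 2) = 2 (attained at k = 1)
  C[1][1] = min over k of (A[1][0] + B[0][1] = 2 + -1 = 1, A[1][1] + B[1][1] = 5 + 7 = 12) = 1 (attained at k = 0)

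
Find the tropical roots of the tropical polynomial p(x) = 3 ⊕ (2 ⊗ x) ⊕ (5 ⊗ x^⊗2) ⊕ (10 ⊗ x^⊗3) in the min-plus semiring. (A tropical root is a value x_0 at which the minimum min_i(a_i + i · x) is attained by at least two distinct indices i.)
Roots: {-5, -3, 1}

Each tropical root is a break point of the lower envelope of the lines y = a_i + i · x (there are 4 lines, with slopes 0, 1, ..., 3). Only the lines that attain the minimum somewhere contribute to roots; other lines are dominated. Here the surviving (envelope) indices are i = 3, i = 2, i = 1, i = 0.
Intersections between consecutive envelope lines give the roots: for adjacent envelope indices i < j the intersection is x = (a_i − a_j) / (j − i). Reading off the sorted break points: {-5, -3, 1}.
Verification: at each break x_0, at least two indices attain the minimum of min_i(a_i + i · x_0).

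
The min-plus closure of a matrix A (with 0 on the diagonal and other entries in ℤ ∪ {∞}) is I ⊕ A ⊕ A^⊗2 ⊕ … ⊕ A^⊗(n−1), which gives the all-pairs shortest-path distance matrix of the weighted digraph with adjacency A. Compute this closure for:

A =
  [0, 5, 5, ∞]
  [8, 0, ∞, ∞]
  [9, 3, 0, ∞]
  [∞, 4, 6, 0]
Closure =
  [0, 5, 5, ∞]
  [8, 0, 13, ∞]
  [9, 3, 0, ∞]
  [12, 4, 6, 0]

This is the Floyd-Warshall all-pairs shortest-path computation. For each intermediate vertex k = 0, 1, …, 3, update dist[i][j] ← min(dist[i][j], dist[i][k] + dist[k][j]). The final matrix gives, for each (i, j), the minimum total weight of any directed path from i to j (possibly empty when i = j).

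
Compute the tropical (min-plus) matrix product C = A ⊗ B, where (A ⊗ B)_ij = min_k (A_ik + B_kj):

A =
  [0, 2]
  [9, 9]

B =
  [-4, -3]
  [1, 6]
A ⊗ B =
  [-4, -3]
  [5, 6]

Apply the min-plus product entry-by-entry:
  C[0][0] = min over k of (A[0][0] + B[0][0] = 0 + -4 = -4, A[0][1] + B[1][0] = 2 + 1 = 3) = -4 (attained at k = 0)
  C[0][1] = min over k of (A[0][0] + B[0][1] = 0 + -3 = -3, A[0][1] + B[1][1] = 2 + 6 = 8) = -3 (attained at k = 0)
  C[1][0] = min over k of (A[1][0] + B[0][0] = 9 + -4 = 5, A[1][1] + B[1][0] = 9 + 1 = 10) = 5 (attained at k = 0)
  C[1][1] = min over k of (A[1][0] + B[0][1] = 9 + -3 = 6, A[1][1] + B[1][1] = 9 + 6 = 15) = 6 (attained at k = 0)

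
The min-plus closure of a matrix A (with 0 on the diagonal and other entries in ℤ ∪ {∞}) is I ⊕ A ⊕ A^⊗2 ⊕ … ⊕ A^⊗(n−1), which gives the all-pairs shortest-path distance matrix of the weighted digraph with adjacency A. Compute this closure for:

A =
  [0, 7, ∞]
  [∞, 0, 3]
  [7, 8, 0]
Closure =
  [0, 7, 10]
  [10, 0, 3]
  [7, 8, 0]

This is the Floyd-Warshall all-pairs shortest-path computation. For each intermediate vertex k = 0, 1, …, 2, update dist[i][j] ← min(dist[i][j], dist[i][k] + dist[k][j]). The final matrix gives, for each (i, j), the minimum total weight of any directed path from i to j (possibly empty when i = j).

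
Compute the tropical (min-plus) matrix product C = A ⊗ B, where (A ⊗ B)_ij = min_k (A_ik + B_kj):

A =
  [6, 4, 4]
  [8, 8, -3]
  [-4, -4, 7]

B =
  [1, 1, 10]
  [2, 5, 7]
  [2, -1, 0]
A ⊗ B =
  [6, 3, 4]
  [-1, -4, -3]
  [-3, -3, 3]

Apply the min-plus product entry-by-entry:
  C[0][0] = min over k of (A[0][0] + B[0][0] = 6 + 1 = 7, A[0][1] + B[1][0] = 4 + 2 = 6, A[0][2] + B[2][0] = 4 + 2 = 6) = 6 (attained at k = 1)
  C[0][1] = min over k of (A[0][0] + B[0][1] = 6 + 1 = 7, A[0][1] + B[1][1] = 4 + 5 = 9, A[0][2] + B[2][1] = 4 + -1 = 3) = 3 (attained at k = 2)
  C[0][2] = min over k of (A[0][0] + B[0][2] = 6 + 10 = 16, A[0][1] + B[1][2] = 4 + 7 = 11, A[0][2] + B[2][2] = 4 + 0 = 4) = 4 (attained at k = 2)
  C[1][0] = min over k of (A[1][0] + B[0][0] = 8 + 1 = 9, A[1][1] + B[1][0] = 8 + 2 = 10, A[1][2] + B[2][0] = -3 + 2 = -1) = -1 (attained at k = 2)
  C[1][1] = min over k of (A[1][0] + B[0][1] = 8 + 1 = 9, A[1][1] + B[1][1] = 8 + 5 = 13, A[1][2] + B[2][1] = -3 + -1 = -4) = -4 (attained at k = 2)
  C[1][2] = min over k of (A[1][0] + B[0][2] = 8 + 10 = 18, A[1][1] + B[1][2] = 8 + 7 = 15, A[1][2] + B[2][2] = -3 + 0 = -3) = -3 (attained at k = 2)
  C[2][0] = min over k of (A[2][0] + B[0][0] = -4 + 1 = -3, A[2][1] + B[1][0] = -4 + 2 = -2, A[2][2] + B[2][0] = 7 + 2 = 9) = -3 (attained at k = 0)
  C[2][1] = min over k of (A[2][0] + B[0][1] = -4 + 1 = -3, A[2][1] + B[1][1] = -4 + 5 = 1, A[2][2] + B[2][1] = 7 + -1 = 6) = -3 (attained at k = 0)
  C[2][2] = min over k of (A[2][0] + B[0][2] = -4 + 10 = 6, A[2][1] + B[1][2] = -4 + 7 = 3, A[2][2] + B[2][2] = 7 + 0 = 7) = 3 (attained at k = 1)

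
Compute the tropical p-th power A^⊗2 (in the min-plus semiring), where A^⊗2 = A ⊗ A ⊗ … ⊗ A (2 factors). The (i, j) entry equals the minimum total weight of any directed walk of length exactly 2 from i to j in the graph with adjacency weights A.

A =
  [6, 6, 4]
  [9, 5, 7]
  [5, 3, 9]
A^⊗2 =
  [9, 7, 10]
  [12, 10, 12]
  [11, 8, 9]

Each entry (A^⊗2)_ij equals the minimum over all length-2 walks i = v_0 → v_1 → … → v_2 = j of Σ_t A[v_t][v_{t+1}]. For example, for (i, j) = (0, 2) we minimise over 3 possible intermediate vertex sequences; the minimum is 10, attained along the walk 0 → 0 → 2.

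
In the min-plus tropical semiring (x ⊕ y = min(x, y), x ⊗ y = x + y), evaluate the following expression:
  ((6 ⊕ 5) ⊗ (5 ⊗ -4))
((6 ⊕ 5) ⊗ (5 ⊗ -4)) = 6

Expand innermost to outermost. Recall ⊕ takes the minimum of its arguments and ⊗ takes their sum. Working out the expression ((6 ⊕ 5) ⊗ (5 ⊗ -4)) gives 6.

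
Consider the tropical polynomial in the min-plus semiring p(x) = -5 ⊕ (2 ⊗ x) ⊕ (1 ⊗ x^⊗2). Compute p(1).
p(1) = -5

A tropical monomial a ⊗ x^⊗i evaluates to a + i · x. Evaluating each term at x = 1:
  Term 0 contributes -5 + 0 · 1 = -5
  Term 1 contributes 2 + 1 · 1 = 3
  Term 2 contributes 1 + 2 · 1 = 3
p(1) = ⊕ of these = min[-5, 3, 3] = -5.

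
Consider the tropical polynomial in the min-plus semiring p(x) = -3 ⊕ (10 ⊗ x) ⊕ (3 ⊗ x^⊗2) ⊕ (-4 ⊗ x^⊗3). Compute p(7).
p(7) = -3

A tropical monomial a ⊗ x^⊗i evaluates to a + i · x. Evaluating each term at x = 7:
  Term 0 contributes -3 + 0 · 7 = -3
  Term 1 contributes 10 + 1 · 7 = 17
  Term 2 contributes 3 + 2 · 7 = 17
  Term 3 contributes -4 + 3 · 7 = 17
p(7) = ⊕ of these = min[-3, 17, 17, 17] = -3.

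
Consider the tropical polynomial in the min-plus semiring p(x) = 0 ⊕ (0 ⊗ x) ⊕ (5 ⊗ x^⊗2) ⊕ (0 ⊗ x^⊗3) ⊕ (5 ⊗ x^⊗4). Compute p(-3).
p(-3) = -9

A tropical monomial a ⊗ x^⊗i evaluates to a + i · x. Evaluating each term at x = -3:
  Term 0 contributes 0 + 0 · -3 = 0
  Term 1 contributes 0 + 1 · -3 = -3
  Term 2 contributes 5 + 2 · -3 = -1
  Term 3 contributes 0 + 3 · -3 = -9
  Term 4 contributes 5 + 4 · -3 = -7
p(-3) = ⊕ of these = min[0, -3, -1, -9, -7] = -9.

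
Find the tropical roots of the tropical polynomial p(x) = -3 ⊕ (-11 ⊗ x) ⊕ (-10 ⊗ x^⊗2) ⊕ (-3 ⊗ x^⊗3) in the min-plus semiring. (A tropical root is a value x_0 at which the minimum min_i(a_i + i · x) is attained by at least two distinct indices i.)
Roots: {-7, -1, 8}

Each tropical root is a break point of the lower envelope of the lines y = a_i + i · x (there are 4 lines, with slopes 0, 1, ..., 3). Only the lines that attain the minimum somewhere contribute to roots; other lines are dominated. Here the surviving (envelope) indices are i = 3, i = 2, i = 1, i = 0.
Intersections between consecutive envelope lines give the roots: for adjacent envelope indices i < j the intersection is x = (a_i − a_j) / (j − i). Reading off the sorted break points: {-7, -1, 8}.
Verification: at each break x_0, at least two indices attain the minimum of min_i(a_i + i · x_0).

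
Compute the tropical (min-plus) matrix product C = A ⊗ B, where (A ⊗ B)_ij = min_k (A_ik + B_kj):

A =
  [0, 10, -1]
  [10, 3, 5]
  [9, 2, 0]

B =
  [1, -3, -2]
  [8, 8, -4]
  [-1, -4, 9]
A ⊗ B =
  [-2, -5, -2]
  [4, 1, -1]
  [-1, -4, -2]

Apply the min-plus product entry-by-entry:
  C[0][0] = min over k of (A[0][0] + B[0][0] = 0 + 1 = 1, A[0][1] + B[1][0] = 10 + 8 = 18, A[0][2] + B[2][0] = -1 + -1 = -2) = -2 (attained at k = 2)
  C[0][1] = min over k of (A[0][0] + B[0][1] = 0 + -3 = -3, A[0][1] + B[1][1] = 10 + 8 = 18, A[0][2] + B[2][1] = -1 + -4 = -5) = -5 (attained at k = 2)
  C[0][2] = min over k of (A[0][0] + B[0][2] = 0 + -2 = -2, A[0][1] + B[1][2] = 10 + -4 = 6, A[0][2] + B[2][2] = -1 + 9 = 8) = -2 (attained at k = 0)
  C[1][0] = min over k of (A[1][0] + B[0][0] = 10 + 1 = 11, A[1][1] + B[1][0] = 3 + 8 = 11, A[1][2] + B[2][0] = 5 + -1 = 4) = 4 (attained at k = 2)
  C[1][1] = min over k of (A[1][0] + B[0][1] = 10 + -3 = 7, A[1][1] + B[1][1] = 3 + 8 = 11, A[1][2] + B[2][1] = 5 + -4 = 1) = 1 (attained at k = 2)
  C[1][2] = min over k of (A[1][0] + B[0][2] = 10 + -2 = 8, A[1][1] + B[1][2] = 3 + -4 = -1, A[1][2] + B[2][2] = 5 + 9 = 14) = -1 (attained at k = 1)
  C[2][0] = min over k of (A[2][0] + B[0][0] = 9 + 1 = 10, A[2][1] + B[1][0] = 2 + 8 = 10, A[2][2] + B[2][0] = 0 + -1 = -1) = -1 (attained at k = 2)
  C[2][1] = min over k of (A[2][0] + B[0][1] = 9 + -3 = 6, A[2][1] + B[1][1] = 2 + 8 = 10, A[2][2] + B[2][1] = 0 + -4 = -4) = -4 (attained at k = 2)
  C[2][2] = min over k of (A[2][0] + B[0][2] = 9 + -2 = 7, A[2][1] + B[1][2] = 2 + -4 = -2, A[2][2] + B[2][2] = 0 + 9 = 9) = -2 (attained at k = 1)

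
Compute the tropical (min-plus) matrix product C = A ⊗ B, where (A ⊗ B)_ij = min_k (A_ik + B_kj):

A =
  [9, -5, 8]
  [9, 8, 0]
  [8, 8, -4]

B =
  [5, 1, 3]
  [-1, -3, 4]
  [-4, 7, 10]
A ⊗ B =
  [-6, -8, -1]
  [-4, 5, 10]
  [-8, 3, 6]

Apply the min-plus product entry-by-entry:
  C[0][0] = min over k of (A[0][0] + B[0][0] = 9 + 5 = 14, A[0][1] + B[1][0] = -5 + -1 = -6, A[0][2] + B[2][0] = 8 + -4 = 4) = -6 (attained at k = 1)
  C[0][1] = min over k of (A[0][0] + B[0][1] = 9 + 1 = 10, A[0][1] + B[1][1] = -5 + -3 = -8, A[0][2] + B[2][1] = 8 + 7 = 15) = -8 (attained at k = 1)
  C[0][2] = min over k of (A[0][0] + B[0][2] = 9 + 3 = 12, A[0][1] + B[1][2] = -5 + 4 = -1, A[0][2] + B[2][2] = 8 + 10 = 18) = -1 (attained at k = 1)
  C[1][0] = min over k of (A[1][0] + B[0][0] = 9 + 5 = 14, A[1][1] + B[1][0] = 8 + -1 = 7, A[1][2] + B[2][0] = 0 + -4 = -4) = -4 (attained at k = 2)
  C[1][1] = min over k of (A[1][0] + B[0][1] = 9 + 1 = 10, A[1][1] + B[1][1] = 8 + -3 = 5, A[1][2] + B[2][1] = 0 + 7 = 7) = 5 (attained at k = 1)
  C[1][2] = min over k of (A[1][0] + B[0][2] = 9 + 3 = 12, A[1][1] + B[1][2] = 8 + 4 = 12, A[1][2] + B[2][2] = 0 + 10 = 10) = 10 (attained at k = 2)
  C[2][0] = min over k of (A[2][0] + B[0][0] = 8 + 5 = 13, A[2][1] + B[1][0] = 8 + -1 = 7, A[2][2] + B[2][0] = -4 + -4 = -8) = -8 (attained at k = 2)
  C[2][1] = min over k of (A[2][0] + B[0][1] = 8 + 1 = 9, A[2][1] + B[1][1] = 8 + -3 = 5, A[2][2] + B[2][1] = -4 + 7 = 3) = 3 (attained at k = 2)
  C[2][2] = min over k of (A[2][0] + B[0][2] = 8 + 3 = 11, A[2][1] + B[1][2] = 8 + 4 = 12, A[2][2] + B[2][2] = -4 + 10 = 6) = 6 (attained at k = 2)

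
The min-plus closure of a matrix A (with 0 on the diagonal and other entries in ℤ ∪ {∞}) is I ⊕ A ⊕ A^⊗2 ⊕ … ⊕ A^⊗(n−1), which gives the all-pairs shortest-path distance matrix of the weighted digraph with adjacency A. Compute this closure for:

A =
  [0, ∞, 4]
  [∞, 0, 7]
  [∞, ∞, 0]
Closure =
  [0, ∞, 4]
  [∞, 0, 7]
  [∞, ∞, 0]

This is the Floyd-Warshall all-pairs shortest-path computation. For each intermediate vertex k = 0, 1, …, 2, update dist[i][j] ← min(dist[i][j], dist[i][k] + dist[k][j]). The final matrix gives, for each (i, j), the minimum total weight of any directed path from i to j (possibly empty when i = j).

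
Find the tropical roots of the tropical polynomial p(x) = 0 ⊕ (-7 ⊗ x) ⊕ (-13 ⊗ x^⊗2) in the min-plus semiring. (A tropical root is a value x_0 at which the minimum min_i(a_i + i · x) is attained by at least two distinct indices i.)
Roots: {6, 7}

Each tropical root is a break point of the lower envelope of the lines y = a_i + i · x (there are 3 lines, with slopes 0, 1, ..., 2). Only the lines that attain the minimum somewhere contribute to roots; other lines are dominated. Here the surviving (envelope) indices are i = 2, i = 1, i = 0.
Intersections between consecutive envelope lines give the roots: for adjacent envelope indices i < j the intersection is x = (a_i − a_j) / (j − i). Reading off the sorted break points: {6, 7}.
Verification: at each break x_0, at least two indices attain the minimum of min_i(a_i + i · x_0).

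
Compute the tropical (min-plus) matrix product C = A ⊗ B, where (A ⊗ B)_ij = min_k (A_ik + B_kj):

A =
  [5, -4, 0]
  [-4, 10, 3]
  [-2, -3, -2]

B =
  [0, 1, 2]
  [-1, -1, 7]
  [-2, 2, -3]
A ⊗ B =
  [-5, -5, -3]
  [-4, -3, -2]
  [-4, -4, -5]

Apply the min-plus product entry-by-entry:
  C[0][0] = min over k of (A[0][0] + B[0][0] = 5 + 0 = 5, A[0][1] + B[1][0] = -4 + -1 = -5, A[0][2] + B[2][0] = 0 + -2 = -2) = -5 (attained at k = 1)
  C[0][1] = min over k of (A[0][0] + B[0][1] = 5 + 1 = 6, A[0][1] + B[1][1] = -4 + -1 = -5, A[0][2] + B[2][1] = 0 + 2 = 2) = -5 (attained at k = 1)
  C[0][2] = min over k of (A[0][0] + B[0][2] = 5 + 2 = 7, A[0][1] + B[1][2] = -4 + 7 = 3, A[0][2] + B[2][2] = 0 + -3 = -3) = -3 (attained at k = 2)
  C[1][0] = min over k of (A[1][0] + B[0][0] = -4 + 0 = -4, A[1][1] + B[1][0] = 10 + -1 = 9, A[1][2] + B[2][0] = 3 + -2 = 1) = -4 (attained at k = 0)
  C[1][1] = min over k of (A[1][0] + B[0][1] = -4 + 1 = -3, A[1][1] + B[1][1] = 10 + -1 = 9, A[1][2] + B[2][1] = 3 + 2 = 5) = -3 (attained at k = 0)
  C[1][2] = min over k of (A[1][0] + B[0][2] = -4 + 2 = -2, A[1][1] + B[1][2] = 10 + 7 = 17, A[1][2] + B[2][2] = 3 + -3 = 0) = -2 (attained at k = 0)
  C[2][0] = min over k of (A[2][0] + B[0][0] = -2 + 0 = -2, A[2][1] + B[1][0] = -3 + -1 = -4, A[2][2] + B[2][0] = -2 + -2 = -4) = -4 (attained at k = 1)
  C[2][1] = min over k of (A[2][0] + B[0][1] = -2 + 1 = -1, A[2][1] + B[1][1] = -3 + -1 = -4, A[2][2] + B[2][1] = -2 + 2 = 0) = -4 (attained at k = 1)
  C[2][2] = min over k of (A[2][0] + B[0][2] = -2 + 2 = 0, A[2][1] + B[1][2] = -3 + 7 = 4, A[2][2] + B[2][2] = -2 + -3 = -5) = -5 (attained at k = 2)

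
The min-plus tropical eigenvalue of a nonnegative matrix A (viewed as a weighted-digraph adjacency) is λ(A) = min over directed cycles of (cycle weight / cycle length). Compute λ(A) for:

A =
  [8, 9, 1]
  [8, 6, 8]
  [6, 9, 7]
λ(A) = 7/2

Enumerate directed cycles and compute their means (weight / length). Sample:
  cycle 0 → 0: weight = 8, length = 1, mean = 8/1 ≈ 8.000
  cycle 1 → 1: weight = 6, length = 1, mean = 6/1 ≈ 6.000
  cycle 2 → 2: weight = 7, length = 1, mean = 7/1 ≈ 7.000
  cycle 0 → 1 → 0: weight = 17, length = 2, mean = 17/2 ≈ 8.500
  cycle 0 → 2 → 0: weight = 7, length = 2, mean = 7/2 ≈ 3.500
  cycle 1 → 0 → 1: weight = 17, length = 2, mean = 17/2 ≈ 8.500
Minimum mean = 3.500, attained e.g. along the cycle 0 → 2 → 0 with weight 7 and length 2. So λ(A) = 7/2 = 7/2.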